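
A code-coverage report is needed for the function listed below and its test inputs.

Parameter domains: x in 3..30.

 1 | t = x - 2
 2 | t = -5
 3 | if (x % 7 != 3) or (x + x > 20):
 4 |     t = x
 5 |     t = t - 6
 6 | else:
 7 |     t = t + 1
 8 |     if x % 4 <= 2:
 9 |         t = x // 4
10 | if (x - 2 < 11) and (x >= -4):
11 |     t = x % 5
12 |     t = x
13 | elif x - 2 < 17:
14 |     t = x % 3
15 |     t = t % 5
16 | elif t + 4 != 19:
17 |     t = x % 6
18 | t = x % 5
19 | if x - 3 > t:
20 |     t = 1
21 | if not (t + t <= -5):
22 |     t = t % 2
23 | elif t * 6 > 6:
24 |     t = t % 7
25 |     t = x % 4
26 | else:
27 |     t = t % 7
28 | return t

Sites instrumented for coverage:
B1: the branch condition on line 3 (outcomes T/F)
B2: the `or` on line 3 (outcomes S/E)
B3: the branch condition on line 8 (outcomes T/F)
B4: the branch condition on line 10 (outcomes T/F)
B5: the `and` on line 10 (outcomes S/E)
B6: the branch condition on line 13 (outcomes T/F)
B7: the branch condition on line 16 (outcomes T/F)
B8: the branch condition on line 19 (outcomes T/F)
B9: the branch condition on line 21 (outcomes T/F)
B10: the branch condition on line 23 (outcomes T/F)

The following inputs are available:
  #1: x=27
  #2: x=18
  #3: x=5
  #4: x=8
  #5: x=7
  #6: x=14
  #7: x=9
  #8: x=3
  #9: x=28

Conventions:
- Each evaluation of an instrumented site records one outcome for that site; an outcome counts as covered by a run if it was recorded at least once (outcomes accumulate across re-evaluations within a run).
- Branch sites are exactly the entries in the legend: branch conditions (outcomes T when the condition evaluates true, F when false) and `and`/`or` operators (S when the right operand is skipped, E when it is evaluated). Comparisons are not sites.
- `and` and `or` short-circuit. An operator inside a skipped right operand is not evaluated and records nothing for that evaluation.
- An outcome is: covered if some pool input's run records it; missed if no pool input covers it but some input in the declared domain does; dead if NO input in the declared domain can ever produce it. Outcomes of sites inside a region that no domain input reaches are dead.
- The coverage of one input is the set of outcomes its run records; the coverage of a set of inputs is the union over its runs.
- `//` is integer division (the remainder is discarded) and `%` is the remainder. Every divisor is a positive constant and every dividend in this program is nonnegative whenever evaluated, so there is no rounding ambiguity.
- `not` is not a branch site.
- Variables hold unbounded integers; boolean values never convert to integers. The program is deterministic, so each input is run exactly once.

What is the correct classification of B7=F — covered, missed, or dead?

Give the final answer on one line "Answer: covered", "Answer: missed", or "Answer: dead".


no pool input records B7=F
but domain input (x=21) does record it -> reachable, so missed
Answer: missed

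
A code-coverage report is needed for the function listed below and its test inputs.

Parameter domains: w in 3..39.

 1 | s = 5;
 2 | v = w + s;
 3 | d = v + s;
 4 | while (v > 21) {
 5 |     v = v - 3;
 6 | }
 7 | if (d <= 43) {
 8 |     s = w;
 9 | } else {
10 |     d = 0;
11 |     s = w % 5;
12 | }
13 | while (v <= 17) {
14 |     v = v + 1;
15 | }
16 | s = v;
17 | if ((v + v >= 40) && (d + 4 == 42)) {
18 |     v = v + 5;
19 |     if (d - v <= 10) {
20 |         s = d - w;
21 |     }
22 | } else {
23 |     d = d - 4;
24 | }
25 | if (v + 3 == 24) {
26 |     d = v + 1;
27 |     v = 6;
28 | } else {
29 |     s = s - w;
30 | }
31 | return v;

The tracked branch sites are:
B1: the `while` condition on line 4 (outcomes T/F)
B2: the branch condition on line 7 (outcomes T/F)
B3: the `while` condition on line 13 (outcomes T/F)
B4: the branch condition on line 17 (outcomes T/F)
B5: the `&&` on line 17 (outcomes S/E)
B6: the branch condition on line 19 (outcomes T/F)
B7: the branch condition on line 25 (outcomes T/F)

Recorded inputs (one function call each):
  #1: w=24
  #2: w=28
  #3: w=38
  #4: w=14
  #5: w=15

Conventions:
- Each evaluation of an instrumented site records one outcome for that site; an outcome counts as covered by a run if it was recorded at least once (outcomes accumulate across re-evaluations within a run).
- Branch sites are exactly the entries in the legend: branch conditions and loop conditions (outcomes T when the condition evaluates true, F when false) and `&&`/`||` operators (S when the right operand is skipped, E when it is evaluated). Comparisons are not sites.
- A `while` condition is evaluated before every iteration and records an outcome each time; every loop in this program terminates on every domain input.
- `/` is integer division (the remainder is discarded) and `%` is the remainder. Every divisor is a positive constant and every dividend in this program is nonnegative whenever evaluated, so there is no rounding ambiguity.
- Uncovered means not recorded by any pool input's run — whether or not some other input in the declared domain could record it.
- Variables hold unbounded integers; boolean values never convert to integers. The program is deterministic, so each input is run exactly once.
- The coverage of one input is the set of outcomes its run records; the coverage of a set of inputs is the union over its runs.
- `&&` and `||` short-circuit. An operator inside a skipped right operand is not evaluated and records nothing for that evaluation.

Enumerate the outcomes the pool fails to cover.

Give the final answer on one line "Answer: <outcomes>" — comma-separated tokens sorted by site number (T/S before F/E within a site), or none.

run #1 (w=24) runs B1->T, B1->T, B1->T, B1->F, B2->T, B3->F, B5->E, B4->F, B7->F; records B1=T, B1=F, B2=T, B3=F, B4=F, B5=E, B7=F
run #2 (w=28) runs B1->T, B1->T, B1->T, B1->T, B1->F, B2->T, B3->F, B5->E, B4->T, B6->F, B7->F; records B1=T, B1=F, B2=T, B3=F, B4=T, B5=E, B6=F, B7=F
run #3 (w=38) runs B1->T, B1->T, B1->T, B1->T, B1->T, B1->T, B1->T, B1->T, B1->F, B2->F, B3->F, B5->S, B4->F, B7->F; records B1=T, B1=F, B2=F, B3=F, B4=F, B5=S, B7=F
run #4 (w=14) runs B1->F, B2->T, B3->F, B5->S, B4->F, B7->F; records B1=F, B2=T, B3=F, B4=F, B5=S, B7=F
run #5 (w=15) runs B1->F, B2->T, B3->F, B5->E, B4->F, B7->F; records B1=F, B2=T, B3=F, B4=F, B5=E, B7=F
union over the pool: B1=T, B1=F, B2=T, B2=F, B3=F, B4=T, B4=F, B5=S, B5=E, B6=F, B7=F
uncovered (3 of 14): B3=T, B6=T, B7=T

Answer: B3=T, B6=T, B7=T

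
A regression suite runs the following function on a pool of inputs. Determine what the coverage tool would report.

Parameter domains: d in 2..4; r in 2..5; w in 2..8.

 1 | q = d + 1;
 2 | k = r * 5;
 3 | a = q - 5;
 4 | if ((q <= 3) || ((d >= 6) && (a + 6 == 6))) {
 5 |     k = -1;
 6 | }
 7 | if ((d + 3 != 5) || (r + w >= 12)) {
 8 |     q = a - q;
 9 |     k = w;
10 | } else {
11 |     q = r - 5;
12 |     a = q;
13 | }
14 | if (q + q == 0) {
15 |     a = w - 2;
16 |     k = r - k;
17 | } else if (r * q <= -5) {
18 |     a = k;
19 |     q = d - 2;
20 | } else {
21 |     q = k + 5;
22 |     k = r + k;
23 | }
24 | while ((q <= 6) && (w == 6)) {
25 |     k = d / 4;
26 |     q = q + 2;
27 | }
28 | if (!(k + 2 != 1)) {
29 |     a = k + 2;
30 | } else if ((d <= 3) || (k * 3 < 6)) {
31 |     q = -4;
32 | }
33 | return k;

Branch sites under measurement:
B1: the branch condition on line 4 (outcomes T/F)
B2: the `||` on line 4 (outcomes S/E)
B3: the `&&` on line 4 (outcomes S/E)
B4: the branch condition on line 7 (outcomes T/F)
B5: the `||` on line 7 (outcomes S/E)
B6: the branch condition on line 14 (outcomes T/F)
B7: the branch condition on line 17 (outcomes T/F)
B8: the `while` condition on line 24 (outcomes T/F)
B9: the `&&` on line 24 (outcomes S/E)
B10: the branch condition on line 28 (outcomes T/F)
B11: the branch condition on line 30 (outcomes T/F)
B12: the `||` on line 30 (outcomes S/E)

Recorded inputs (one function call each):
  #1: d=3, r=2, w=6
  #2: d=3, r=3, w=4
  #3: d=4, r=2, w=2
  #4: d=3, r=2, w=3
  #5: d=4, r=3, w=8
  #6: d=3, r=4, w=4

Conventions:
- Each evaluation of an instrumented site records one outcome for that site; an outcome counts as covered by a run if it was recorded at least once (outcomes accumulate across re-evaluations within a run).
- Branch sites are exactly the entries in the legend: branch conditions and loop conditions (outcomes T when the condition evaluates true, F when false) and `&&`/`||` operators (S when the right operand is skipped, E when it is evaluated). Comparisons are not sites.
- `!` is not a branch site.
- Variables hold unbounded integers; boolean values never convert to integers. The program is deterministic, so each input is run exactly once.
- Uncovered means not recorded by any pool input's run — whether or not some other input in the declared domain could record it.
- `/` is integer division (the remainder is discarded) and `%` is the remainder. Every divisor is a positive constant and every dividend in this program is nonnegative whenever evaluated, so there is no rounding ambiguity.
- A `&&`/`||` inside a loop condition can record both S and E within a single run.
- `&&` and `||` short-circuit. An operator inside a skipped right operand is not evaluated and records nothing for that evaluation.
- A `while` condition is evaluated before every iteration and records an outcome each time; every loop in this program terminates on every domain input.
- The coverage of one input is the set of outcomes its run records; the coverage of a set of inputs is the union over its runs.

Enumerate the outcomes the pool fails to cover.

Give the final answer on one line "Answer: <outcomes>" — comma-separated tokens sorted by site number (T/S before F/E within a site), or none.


input #1, d=3, r=2, w=6: events B2->E, B3->S, B1->F, B5->S, B4->T, B6->F, B7->T, B9->E, B8->T, B9->E, B8->T, B9->E, B8->T, B9->S, ...; outcomes B1=F, B2=E, B3=S, B4=T, B5=S, B6=F, B7=T, B8=T, B8=F, B9=S, B9=E, B10=F, B11=T, B12=S
input #2, d=3, r=3, w=4: events B2->E, B3->S, B1->F, B5->S, B4->T, B6->F, B7->T, B9->E, B8->F, B10->F, B12->S, B11->T; outcomes B1=F, B2=E, B3=S, B4=T, B5=S, B6=F, B7=T, B8=F, B9=E, B10=F, B11=T, B12=S
input #3, d=4, r=2, w=2: events B2->E, B3->S, B1->F, B5->S, B4->T, B6->F, B7->T, B9->E, B8->F, B10->F, B12->E, B11->F; outcomes B1=F, B2=E, B3=S, B4=T, B5=S, B6=F, B7=T, B8=F, B9=E, B10=F, B11=F, B12=E
input #4, d=3, r=2, w=3: events B2->E, B3->S, B1->F, B5->S, B4->T, B6->F, B7->T, B9->E, B8->F, B10->F, B12->S, B11->T; outcomes B1=F, B2=E, B3=S, B4=T, B5=S, B6=F, B7=T, B8=F, B9=E, B10=F, B11=T, B12=S
input #5, d=4, r=3, w=8: events B2->E, B3->S, B1->F, B5->S, B4->T, B6->F, B7->T, B9->E, B8->F, B10->F, B12->E, B11->F; outcomes B1=F, B2=E, B3=S, B4=T, B5=S, B6=F, B7=T, B8=F, B9=E, B10=F, B11=F, B12=E
input #6, d=3, r=4, w=4: events B2->E, B3->S, B1->F, B5->S, B4->T, B6->F, B7->T, B9->E, B8->F, B10->F, B12->S, B11->T; outcomes B1=F, B2=E, B3=S, B4=T, B5=S, B6=F, B7=T, B8=F, B9=E, B10=F, B11=T, B12=S
union over the pool: B1=F, B2=E, B3=S, B4=T, B5=S, B6=F, B7=T, B8=T, B8=F, B9=S, B9=E, B10=F, B11=T, B11=F, B12=S, B12=E
uncovered (8 of 24): B1=T, B2=S, B3=E, B4=F, B5=E, B6=T, B7=F, B10=T
Answer: B1=T, B2=S, B3=E, B4=F, B5=E, B6=T, B7=F, B10=T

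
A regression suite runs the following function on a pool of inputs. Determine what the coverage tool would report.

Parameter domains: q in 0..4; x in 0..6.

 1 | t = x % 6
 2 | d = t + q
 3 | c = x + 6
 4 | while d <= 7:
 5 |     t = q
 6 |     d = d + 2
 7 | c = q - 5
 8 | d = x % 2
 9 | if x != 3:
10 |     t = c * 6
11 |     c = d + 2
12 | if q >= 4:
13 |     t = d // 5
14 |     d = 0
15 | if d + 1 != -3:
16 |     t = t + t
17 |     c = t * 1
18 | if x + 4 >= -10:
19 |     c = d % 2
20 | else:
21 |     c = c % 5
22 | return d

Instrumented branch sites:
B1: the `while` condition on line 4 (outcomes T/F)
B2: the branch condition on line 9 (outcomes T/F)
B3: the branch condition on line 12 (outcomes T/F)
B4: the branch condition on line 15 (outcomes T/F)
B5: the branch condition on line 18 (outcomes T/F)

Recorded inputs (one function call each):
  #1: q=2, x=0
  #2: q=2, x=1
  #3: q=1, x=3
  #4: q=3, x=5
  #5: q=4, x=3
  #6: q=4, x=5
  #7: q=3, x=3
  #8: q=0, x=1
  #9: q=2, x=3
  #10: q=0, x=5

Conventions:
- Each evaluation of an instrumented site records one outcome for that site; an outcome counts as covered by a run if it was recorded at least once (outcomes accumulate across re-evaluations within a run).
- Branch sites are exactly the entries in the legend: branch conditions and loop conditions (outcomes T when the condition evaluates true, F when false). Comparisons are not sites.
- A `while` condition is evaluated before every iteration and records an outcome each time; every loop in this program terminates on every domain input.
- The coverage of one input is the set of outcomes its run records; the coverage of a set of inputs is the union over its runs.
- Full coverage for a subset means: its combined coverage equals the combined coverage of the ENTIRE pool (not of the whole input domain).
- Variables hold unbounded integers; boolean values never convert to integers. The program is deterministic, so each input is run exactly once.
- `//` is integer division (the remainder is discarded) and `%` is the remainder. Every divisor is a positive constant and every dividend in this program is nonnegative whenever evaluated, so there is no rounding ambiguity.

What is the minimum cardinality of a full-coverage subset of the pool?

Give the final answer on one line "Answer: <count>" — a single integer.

input #1 (q=2, x=0): events B1->T, B1->T, B1->T, B1->F, B2->T, B3->F, B4->T, B5->T; covers B1=T, B1=F, B2=T, B3=F, B4=T, B5=T
input #2 (q=2, x=1): events B1->T, B1->T, B1->T, B1->F, B2->T, B3->F, B4->T, B5->T; covers B1=T, B1=F, B2=T, B3=F, B4=T, B5=T
input #3 (q=1, x=3): events B1->T, B1->T, B1->F, B2->F, B3->F, B4->T, B5->T; covers B1=T, B1=F, B2=F, B3=F, B4=T, B5=T
input #4 (q=3, x=5): events B1->F, B2->T, B3->F, B4->T, B5->T; covers B1=F, B2=T, B3=F, B4=T, B5=T
input #5 (q=4, x=3): events B1->T, B1->F, B2->F, B3->T, B4->T, B5->T; covers B1=T, B1=F, B2=F, B3=T, B4=T, B5=T
input #6 (q=4, x=5): events B1->F, B2->T, B3->T, B4->T, B5->T; covers B1=F, B2=T, B3=T, B4=T, B5=T
input #7 (q=3, x=3): events B1->T, B1->F, B2->F, B3->F, B4->T, B5->T; covers B1=T, B1=F, B2=F, B3=F, B4=T, B5=T
input #8 (q=0, x=1): events B1->T, B1->T, B1->T, B1->T, B1->F, B2->T, B3->F, B4->T, B5->T; covers B1=T, B1=F, B2=T, B3=F, B4=T, B5=T
input #9 (q=2, x=3): events B1->T, B1->T, B1->F, B2->F, B3->F, B4->T, B5->T; covers B1=T, B1=F, B2=F, B3=F, B4=T, B5=T
input #10 (q=0, x=5): events B1->T, B1->T, B1->F, B2->T, B3->F, B4->T, B5->T; covers B1=T, B1=F, B2=T, B3=F, B4=T, B5=T
union over all inputs: B1=T, B1=F, B2=T, B2=F, B3=T, B3=F, B4=T, B5=T (8 outcomes)
every size-1 subset falls short of the 8 outcomes (best: 6/8)
the canonical winner is {1, 5}: size 2, full 8-outcome coverage, earliest index list among size-2 covers

Answer: 2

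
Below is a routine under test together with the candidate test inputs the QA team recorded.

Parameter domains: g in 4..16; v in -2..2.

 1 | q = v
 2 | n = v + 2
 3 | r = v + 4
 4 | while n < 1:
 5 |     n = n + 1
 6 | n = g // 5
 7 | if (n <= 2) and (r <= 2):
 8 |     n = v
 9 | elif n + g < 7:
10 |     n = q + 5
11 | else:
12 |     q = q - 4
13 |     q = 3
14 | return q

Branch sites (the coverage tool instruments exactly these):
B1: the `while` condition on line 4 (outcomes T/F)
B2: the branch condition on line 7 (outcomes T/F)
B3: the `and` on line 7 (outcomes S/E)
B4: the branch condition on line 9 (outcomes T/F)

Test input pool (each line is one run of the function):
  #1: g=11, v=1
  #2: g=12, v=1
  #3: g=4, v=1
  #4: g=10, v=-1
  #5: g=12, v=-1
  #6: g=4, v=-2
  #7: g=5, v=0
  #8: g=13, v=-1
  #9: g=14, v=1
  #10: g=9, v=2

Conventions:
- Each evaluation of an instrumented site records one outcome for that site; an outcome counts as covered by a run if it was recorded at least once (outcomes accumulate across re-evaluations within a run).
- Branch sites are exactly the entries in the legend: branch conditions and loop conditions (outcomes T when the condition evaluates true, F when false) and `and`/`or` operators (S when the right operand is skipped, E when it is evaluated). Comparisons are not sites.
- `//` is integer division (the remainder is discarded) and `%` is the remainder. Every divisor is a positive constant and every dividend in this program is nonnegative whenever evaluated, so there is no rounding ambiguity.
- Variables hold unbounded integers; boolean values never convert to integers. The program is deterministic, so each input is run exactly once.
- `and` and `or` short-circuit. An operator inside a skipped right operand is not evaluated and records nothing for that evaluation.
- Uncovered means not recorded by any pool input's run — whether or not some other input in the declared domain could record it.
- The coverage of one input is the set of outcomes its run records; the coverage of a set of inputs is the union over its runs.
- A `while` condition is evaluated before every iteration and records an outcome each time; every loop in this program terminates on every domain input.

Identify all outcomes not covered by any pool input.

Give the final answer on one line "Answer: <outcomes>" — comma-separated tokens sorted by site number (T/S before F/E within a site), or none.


input #1, g=11, v=1: outcomes B1=F, B2=F, B3=E, B4=F
input #2, g=12, v=1: outcomes B1=F, B2=F, B3=E, B4=F
input #3, g=4, v=1: outcomes B1=F, B2=F, B3=E, B4=T
input #4, g=10, v=-1: outcomes B1=F, B2=F, B3=E, B4=F
input #5, g=12, v=-1: outcomes B1=F, B2=F, B3=E, B4=F
input #6, g=4, v=-2: outcomes B1=T, B1=F, B2=T, B3=E
input #7, g=5, v=0: outcomes B1=F, B2=F, B3=E, B4=T
input #8, g=13, v=-1: outcomes B1=F, B2=F, B3=E, B4=F
input #9, g=14, v=1: outcomes B1=F, B2=F, B3=E, B4=F
input #10, g=9, v=2: outcomes B1=F, B2=F, B3=E, B4=F
union over the pool: B1=T, B1=F, B2=T, B2=F, B3=E, B4=T, B4=F
uncovered (1 of 8): B3=S
Answer: B3=S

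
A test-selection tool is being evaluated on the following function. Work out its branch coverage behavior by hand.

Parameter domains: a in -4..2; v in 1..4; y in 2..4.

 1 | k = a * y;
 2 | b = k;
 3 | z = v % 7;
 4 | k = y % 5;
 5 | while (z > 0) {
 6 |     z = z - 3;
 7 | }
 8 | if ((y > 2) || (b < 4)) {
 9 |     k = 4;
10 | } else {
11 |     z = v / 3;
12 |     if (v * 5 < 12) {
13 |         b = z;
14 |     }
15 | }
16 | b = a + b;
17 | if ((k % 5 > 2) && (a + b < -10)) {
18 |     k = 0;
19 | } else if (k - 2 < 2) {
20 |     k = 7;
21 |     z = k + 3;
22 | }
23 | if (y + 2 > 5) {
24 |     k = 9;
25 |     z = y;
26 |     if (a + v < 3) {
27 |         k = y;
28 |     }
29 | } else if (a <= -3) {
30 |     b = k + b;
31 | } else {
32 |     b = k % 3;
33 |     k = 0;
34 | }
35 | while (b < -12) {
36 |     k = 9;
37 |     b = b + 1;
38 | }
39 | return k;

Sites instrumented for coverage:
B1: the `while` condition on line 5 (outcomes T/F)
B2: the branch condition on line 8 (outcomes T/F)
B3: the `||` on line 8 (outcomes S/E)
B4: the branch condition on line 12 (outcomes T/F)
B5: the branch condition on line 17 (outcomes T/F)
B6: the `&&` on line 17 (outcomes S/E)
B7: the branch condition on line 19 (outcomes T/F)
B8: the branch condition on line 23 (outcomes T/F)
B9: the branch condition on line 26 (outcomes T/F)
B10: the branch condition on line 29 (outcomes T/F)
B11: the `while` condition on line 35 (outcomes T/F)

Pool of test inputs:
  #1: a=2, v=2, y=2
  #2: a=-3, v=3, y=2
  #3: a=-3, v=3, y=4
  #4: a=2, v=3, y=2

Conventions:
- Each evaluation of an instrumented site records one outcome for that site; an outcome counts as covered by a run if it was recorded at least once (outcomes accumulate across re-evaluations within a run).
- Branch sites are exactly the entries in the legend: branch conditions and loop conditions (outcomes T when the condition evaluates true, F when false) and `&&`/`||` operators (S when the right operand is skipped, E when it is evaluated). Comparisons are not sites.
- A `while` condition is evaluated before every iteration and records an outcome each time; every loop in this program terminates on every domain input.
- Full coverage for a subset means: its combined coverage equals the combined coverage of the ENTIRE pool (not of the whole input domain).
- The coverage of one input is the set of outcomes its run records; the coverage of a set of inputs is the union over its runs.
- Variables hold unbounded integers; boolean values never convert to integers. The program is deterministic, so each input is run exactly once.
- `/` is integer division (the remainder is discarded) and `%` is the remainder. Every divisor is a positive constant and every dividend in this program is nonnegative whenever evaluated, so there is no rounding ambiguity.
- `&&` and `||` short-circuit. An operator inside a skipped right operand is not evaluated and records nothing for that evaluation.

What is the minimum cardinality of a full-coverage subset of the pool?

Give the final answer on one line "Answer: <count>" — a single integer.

input #1 (a=2, v=2, y=2): events B1->T, B1->F, B3->E, B2->F, B4->T, B6->S, B5->F, B7->T, B8->F, B10->F, B11->F; covers B1=T, B1=F, B2=F, B3=E, B4=T, B5=F, B6=S, B7=T, B8=F, B10=F, B11=F
input #2 (a=-3, v=3, y=2): events B1->T, B1->F, B3->E, B2->T, B6->E, B5->T, B8->F, B10->T, B11->F; covers B1=T, B1=F, B2=T, B3=E, B5=T, B6=E, B8=F, B10=T, B11=F
input #3 (a=-3, v=3, y=4): events B1->T, B1->F, B3->S, B2->T, B6->E, B5->T, B8->T, B9->T, B11->T, B11->T, B11->T, B11->F; covers B1=T, B1=F, B2=T, B3=S, B5=T, B6=E, B8=T, B9=T, B11=T, B11=F
input #4 (a=2, v=3, y=2): events B1->T, B1->F, B3->E, B2->F, B4->F, B6->S, B5->F, B7->T, B8->F, B10->F, B11->F; covers B1=T, B1=F, B2=F, B3=E, B4=F, B5=F, B6=S, B7=T, B8=F, B10=F, B11=F
the full pool covers 20 outcomes: B1=T, B1=F, B2=T, B2=F, B3=S, B3=E, B4=T, B4=F, B5=T, B5=F, B6=S, B6=E, B7=T, B8=T, B8=F, B9=T, B10=T, B10=F, B11=T, B11=F
no size-1 subset reaches all 20 outcomes (best union: 11/20)
no size-2 subset reaches all 20 outcomes (best union: 18/20)
no size-3 subset reaches all 20 outcomes (best union: 19/20)
size 4: inputs {1, 2, 3, 4} cover all 20 outcomes, and no lexicographically smaller subset of this size does

Answer: 4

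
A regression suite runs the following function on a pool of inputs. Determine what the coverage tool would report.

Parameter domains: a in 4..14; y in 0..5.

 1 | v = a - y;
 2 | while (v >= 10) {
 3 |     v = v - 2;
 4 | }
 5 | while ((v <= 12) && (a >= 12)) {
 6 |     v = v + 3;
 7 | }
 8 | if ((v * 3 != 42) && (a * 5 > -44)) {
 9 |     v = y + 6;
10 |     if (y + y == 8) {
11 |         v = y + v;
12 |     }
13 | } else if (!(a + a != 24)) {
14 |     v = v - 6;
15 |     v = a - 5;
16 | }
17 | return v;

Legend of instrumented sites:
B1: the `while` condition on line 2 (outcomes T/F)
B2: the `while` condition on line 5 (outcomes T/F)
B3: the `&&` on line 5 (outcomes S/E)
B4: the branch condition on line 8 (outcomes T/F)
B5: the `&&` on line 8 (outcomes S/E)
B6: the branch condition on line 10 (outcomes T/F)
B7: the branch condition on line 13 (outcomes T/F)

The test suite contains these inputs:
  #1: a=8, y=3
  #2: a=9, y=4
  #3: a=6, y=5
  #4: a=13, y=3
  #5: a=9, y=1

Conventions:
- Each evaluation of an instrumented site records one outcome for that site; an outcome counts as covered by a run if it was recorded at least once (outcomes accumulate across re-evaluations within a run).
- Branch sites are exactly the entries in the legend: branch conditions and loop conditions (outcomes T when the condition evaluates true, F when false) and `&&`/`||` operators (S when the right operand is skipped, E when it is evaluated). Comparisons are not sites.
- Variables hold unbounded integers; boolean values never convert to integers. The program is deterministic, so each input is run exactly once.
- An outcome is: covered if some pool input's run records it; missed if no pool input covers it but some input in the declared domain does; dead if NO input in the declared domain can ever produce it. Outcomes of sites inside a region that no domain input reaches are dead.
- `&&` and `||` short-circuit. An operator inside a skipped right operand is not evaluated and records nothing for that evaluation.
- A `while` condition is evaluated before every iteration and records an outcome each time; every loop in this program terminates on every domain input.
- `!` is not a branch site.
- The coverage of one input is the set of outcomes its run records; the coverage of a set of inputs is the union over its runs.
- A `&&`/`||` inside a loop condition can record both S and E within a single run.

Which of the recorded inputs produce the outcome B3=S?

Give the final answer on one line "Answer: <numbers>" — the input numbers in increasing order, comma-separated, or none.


input #1 (a=8, y=3): misses B3=S
input #2 (a=9, y=4): misses B3=S
input #3 (a=6, y=5): misses B3=S
input #4 (a=13, y=3): covers B3=S
input #5 (a=9, y=1): misses B3=S
Answer: 4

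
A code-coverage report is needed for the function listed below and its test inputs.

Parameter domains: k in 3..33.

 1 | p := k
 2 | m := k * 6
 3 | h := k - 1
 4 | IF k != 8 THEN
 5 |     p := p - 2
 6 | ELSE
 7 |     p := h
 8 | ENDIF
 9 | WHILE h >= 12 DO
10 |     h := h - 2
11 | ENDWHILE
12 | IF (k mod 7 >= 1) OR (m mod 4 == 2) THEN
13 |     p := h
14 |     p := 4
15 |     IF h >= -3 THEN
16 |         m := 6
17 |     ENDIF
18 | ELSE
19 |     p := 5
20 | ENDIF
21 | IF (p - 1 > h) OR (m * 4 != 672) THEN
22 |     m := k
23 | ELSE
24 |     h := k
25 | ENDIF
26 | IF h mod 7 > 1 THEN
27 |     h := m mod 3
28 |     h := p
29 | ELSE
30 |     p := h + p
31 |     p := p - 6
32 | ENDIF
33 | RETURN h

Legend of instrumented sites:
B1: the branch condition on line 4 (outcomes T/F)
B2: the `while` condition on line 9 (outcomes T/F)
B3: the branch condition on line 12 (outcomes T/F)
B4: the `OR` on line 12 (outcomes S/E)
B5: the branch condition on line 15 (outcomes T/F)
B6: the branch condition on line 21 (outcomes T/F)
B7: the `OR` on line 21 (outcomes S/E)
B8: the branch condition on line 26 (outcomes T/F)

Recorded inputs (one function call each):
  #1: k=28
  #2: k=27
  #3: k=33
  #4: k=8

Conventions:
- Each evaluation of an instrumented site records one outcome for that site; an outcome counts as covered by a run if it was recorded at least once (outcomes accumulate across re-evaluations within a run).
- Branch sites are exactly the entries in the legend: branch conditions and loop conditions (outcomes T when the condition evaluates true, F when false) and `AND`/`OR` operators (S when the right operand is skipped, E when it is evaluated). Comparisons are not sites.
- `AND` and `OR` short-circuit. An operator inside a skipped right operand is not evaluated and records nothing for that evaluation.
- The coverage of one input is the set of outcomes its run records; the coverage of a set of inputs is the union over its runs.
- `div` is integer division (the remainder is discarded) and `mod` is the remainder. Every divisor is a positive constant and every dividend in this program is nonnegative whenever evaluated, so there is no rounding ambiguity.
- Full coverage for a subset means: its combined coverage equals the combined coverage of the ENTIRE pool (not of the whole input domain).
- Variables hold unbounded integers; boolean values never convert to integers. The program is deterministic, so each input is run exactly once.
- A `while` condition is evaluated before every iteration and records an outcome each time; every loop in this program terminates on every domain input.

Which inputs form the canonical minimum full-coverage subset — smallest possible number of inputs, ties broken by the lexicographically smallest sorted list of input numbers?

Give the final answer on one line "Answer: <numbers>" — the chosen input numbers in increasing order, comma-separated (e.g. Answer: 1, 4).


test 1 (k=28) fires B1->T, B2->T, B2->T, B2->T, B2->T, B2->T, B2->T, B2->T, B2->T, B2->F, B4->E, B3->F, B7->E, B6->F, ...; hits B1=T, B2=T, B2=F, B3=F, B4=E, B6=F, B7=E, B8=F
test 2 (k=27) fires B1->T, B2->T, B2->T, B2->T, B2->T, B2->T, B2->T, B2->T, B2->T, B2->F, B4->S, B3->T, B5->T, B7->E, ...; hits B1=T, B2=T, B2=F, B3=T, B4=S, B5=T, B6=T, B7=E, B8=T
test 3 (k=33) fires B1->T, B2->T, B2->T, B2->T, B2->T, B2->T, B2->T, B2->T, B2->T, B2->T, B2->T, B2->T, B2->F, B4->S, ...; hits B1=T, B2=T, B2=F, B3=T, B4=S, B5=T, B6=T, B7=E, B8=T
test 4 (k=8) fires B1->F, B2->F, B4->S, B3->T, B5->T, B7->E, B6->T, B8->F; hits B1=F, B2=F, B3=T, B4=S, B5=T, B6=T, B7=E, B8=F
pool-wide coverage (14 outcomes): B1=T, B1=F, B2=T, B2=F, B3=T, B3=F, B4=S, B4=E, B5=T, B6=T, B6=F, B7=E, B8=T, B8=F
every size-1 subset falls short of the 14 outcomes (best: 9/14)
every size-2 subset falls short of the 14 outcomes (best: 13/14)
inputs {1, 2, 4} (size 3) cover everything; no size-3 subset with a lexicographically smaller index list covers all 14
Answer: 1, 2, 4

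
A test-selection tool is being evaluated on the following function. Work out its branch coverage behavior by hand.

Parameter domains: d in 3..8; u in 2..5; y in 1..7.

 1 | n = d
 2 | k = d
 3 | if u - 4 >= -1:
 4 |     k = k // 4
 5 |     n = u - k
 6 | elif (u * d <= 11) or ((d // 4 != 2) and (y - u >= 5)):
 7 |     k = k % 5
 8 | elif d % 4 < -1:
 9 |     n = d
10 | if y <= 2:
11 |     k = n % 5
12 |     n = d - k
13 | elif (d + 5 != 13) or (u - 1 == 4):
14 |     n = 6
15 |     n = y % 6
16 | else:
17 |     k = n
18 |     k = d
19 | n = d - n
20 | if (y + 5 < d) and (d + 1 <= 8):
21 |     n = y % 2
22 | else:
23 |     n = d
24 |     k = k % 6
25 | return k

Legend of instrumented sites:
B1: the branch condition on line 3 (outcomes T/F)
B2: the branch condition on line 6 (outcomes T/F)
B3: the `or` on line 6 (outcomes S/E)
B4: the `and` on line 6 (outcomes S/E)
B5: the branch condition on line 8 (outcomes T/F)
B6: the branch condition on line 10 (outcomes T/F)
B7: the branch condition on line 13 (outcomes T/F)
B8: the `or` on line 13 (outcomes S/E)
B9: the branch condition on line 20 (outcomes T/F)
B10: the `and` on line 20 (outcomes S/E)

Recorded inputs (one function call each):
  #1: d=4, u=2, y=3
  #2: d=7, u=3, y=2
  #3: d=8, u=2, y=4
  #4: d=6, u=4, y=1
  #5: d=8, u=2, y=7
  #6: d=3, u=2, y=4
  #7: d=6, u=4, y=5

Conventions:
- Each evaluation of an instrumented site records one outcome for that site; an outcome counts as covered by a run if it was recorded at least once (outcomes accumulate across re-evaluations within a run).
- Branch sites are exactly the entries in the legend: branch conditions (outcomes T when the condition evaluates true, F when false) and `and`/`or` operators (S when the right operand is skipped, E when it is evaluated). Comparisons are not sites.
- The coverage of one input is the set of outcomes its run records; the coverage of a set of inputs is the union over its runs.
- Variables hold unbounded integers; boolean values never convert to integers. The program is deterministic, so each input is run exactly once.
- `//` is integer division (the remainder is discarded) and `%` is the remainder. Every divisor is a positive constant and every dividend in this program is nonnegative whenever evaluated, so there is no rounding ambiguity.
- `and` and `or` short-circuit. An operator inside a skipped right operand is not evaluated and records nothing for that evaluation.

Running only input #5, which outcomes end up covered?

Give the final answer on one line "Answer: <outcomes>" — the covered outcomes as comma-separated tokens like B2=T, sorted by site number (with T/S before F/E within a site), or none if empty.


Tracing the run of input #5 (d=8, u=2, y=7):
  B1->F, B3->E, B4->S, B2->F, B5->F, B6->F, B8->E, B7->F, B10->S, B9->F
as a set, this run covers: B1=F, B2=F, B3=E, B4=S, B5=F, B6=F, B7=F, B8=E, B9=F, B10=S
Answer: B1=F, B2=F, B3=E, B4=S, B5=F, B6=F, B7=F, B8=E, B9=F, B10=S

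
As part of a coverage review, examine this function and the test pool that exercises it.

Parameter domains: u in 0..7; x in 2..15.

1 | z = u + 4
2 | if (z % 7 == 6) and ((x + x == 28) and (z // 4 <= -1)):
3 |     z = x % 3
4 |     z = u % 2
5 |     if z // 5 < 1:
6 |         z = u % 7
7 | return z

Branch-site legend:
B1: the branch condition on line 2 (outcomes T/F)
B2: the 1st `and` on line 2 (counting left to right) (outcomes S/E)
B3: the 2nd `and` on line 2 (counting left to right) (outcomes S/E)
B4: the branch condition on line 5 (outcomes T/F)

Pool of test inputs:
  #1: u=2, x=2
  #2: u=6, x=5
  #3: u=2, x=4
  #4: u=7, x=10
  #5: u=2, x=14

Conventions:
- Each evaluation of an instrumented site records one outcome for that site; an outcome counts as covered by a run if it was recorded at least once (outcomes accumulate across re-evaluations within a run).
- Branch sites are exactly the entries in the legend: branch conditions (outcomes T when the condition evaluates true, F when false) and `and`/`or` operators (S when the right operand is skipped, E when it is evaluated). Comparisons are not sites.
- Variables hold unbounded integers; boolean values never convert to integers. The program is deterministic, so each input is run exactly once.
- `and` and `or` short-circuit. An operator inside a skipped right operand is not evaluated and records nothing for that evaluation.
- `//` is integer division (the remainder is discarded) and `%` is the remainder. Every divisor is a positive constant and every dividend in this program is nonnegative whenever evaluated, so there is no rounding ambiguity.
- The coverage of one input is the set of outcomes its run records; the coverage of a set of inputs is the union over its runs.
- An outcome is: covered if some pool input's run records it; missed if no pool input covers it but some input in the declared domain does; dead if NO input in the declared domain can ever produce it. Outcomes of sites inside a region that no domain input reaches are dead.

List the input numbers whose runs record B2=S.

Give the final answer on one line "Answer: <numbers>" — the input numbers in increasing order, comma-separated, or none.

input #1 (u=2, x=2): misses B2=S
input #2 (u=6, x=5): covers B2=S
input #3 (u=2, x=4): misses B2=S
input #4 (u=7, x=10): covers B2=S
input #5 (u=2, x=14): misses B2=S

Answer: 2, 4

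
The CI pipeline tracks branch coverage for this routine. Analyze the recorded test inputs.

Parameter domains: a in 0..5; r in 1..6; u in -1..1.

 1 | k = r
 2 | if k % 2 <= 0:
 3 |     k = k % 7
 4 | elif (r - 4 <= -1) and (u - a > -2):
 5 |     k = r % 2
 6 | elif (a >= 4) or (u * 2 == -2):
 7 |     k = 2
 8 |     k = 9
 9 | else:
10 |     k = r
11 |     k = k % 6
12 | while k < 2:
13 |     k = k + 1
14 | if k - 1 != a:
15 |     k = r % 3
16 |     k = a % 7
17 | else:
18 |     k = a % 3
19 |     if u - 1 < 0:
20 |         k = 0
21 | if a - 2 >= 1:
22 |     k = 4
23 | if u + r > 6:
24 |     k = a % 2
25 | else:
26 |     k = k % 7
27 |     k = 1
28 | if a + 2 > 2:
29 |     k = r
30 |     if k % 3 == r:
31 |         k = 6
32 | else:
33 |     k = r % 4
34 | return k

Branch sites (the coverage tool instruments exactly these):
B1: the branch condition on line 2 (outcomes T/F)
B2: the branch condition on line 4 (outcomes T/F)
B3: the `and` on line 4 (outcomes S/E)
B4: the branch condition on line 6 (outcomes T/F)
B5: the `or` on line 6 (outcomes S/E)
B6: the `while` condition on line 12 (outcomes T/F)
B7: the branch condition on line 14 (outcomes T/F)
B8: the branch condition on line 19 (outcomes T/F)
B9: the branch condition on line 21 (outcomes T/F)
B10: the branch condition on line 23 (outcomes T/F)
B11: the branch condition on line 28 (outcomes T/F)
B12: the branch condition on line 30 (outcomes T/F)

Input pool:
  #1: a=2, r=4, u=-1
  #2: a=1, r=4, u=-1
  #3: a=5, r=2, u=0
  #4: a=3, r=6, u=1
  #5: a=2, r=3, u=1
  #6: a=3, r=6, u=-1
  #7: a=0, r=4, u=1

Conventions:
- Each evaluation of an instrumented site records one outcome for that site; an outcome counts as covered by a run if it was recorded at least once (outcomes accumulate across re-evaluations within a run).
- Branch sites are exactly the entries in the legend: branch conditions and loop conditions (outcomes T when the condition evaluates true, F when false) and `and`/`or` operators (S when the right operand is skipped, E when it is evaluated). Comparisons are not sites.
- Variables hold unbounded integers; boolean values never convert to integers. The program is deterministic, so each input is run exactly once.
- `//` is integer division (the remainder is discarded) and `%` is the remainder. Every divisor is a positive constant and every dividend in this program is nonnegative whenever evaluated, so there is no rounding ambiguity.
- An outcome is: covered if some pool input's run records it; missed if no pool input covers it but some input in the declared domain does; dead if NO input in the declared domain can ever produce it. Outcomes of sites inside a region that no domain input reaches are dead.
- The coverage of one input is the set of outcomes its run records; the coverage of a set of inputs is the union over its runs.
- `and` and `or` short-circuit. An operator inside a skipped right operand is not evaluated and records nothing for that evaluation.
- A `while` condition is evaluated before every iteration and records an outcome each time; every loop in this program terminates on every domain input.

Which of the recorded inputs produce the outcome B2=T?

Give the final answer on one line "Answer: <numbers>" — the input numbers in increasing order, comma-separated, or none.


input #1 (a=2, r=4, u=-1): never hits B2=T
input #2 (a=1, r=4, u=-1): never hits B2=T
input #3 (a=5, r=2, u=0): never hits B2=T
input #4 (a=3, r=6, u=1): never hits B2=T
input #5 (a=2, r=3, u=1): hits B2=T
input #6 (a=3, r=6, u=-1): never hits B2=T
input #7 (a=0, r=4, u=1): never hits B2=T
Answer: 5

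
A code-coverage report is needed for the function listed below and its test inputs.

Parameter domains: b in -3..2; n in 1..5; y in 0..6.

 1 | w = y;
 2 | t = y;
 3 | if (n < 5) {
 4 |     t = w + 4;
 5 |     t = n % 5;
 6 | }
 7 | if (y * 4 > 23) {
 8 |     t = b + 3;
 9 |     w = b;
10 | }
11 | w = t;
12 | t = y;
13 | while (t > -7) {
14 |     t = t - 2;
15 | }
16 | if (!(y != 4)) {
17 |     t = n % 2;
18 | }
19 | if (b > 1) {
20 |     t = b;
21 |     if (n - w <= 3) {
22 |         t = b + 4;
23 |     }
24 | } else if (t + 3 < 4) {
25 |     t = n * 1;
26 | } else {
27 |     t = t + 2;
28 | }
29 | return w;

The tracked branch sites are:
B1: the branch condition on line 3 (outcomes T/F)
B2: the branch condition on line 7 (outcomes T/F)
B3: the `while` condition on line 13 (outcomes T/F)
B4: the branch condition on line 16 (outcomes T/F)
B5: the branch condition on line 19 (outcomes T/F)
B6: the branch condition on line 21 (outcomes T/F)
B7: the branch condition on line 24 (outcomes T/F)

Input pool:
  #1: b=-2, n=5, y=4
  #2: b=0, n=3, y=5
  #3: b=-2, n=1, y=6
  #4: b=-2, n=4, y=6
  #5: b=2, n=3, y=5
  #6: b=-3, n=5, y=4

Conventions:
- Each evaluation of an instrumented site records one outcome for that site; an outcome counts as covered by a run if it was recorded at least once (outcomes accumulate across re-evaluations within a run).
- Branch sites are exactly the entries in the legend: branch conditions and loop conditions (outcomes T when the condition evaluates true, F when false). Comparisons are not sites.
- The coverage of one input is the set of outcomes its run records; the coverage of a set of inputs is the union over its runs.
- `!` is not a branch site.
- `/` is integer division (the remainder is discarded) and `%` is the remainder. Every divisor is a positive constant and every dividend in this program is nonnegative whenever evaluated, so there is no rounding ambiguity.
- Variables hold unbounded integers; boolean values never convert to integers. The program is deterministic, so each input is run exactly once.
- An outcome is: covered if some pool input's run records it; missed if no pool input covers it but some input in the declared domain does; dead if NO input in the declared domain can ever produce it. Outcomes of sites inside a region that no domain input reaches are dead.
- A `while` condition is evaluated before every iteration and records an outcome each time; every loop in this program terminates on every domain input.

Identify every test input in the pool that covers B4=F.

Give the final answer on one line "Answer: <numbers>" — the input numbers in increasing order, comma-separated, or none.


input #1 (b=-2, n=5, y=4): never hits B4=F
input #2 (b=0, n=3, y=5): hits B4=F
input #3 (b=-2, n=1, y=6): hits B4=F
input #4 (b=-2, n=4, y=6): hits B4=F
input #5 (b=2, n=3, y=5): hits B4=F
input #6 (b=-3, n=5, y=4): never hits B4=F
Answer: 2, 3, 4, 5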